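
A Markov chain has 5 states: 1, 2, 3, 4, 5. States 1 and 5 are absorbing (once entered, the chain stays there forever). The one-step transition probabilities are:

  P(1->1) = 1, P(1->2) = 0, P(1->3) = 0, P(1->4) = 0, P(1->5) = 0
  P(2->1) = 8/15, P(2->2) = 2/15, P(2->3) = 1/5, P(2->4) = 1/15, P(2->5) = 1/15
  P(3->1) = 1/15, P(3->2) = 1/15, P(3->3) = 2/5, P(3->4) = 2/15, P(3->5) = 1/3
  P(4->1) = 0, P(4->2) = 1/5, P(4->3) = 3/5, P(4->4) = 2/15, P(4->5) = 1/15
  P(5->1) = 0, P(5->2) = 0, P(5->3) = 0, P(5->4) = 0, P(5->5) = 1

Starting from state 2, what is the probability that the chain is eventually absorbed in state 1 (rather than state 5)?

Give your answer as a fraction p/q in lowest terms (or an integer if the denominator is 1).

Let a_i = P(absorbed in 1 | start in state i).
Boundary conditions: a_1 = 1, a_5 = 0.
For each transient state i, a_i = sum_j P(i->j) * a_j:
  a_2 = 8/15*a_1 + 2/15*a_2 + 1/5*a_3 + 1/15*a_4 + 1/15*a_5
  a_3 = 1/15*a_1 + 1/15*a_2 + 2/5*a_3 + 2/15*a_4 + 1/3*a_5
  a_4 = 0*a_1 + 1/5*a_2 + 3/5*a_3 + 2/15*a_4 + 1/15*a_5

Substituting a_1 = 1 and a_5 = 0, rearrange to (I - Q) a = r where r[i] = P(i -> 1):
  [13/15, -1/5, -1/15] . (a_2, a_3, a_4) = 8/15
  [-1/15, 3/5, -2/15] . (a_2, a_3, a_4) = 1/15
  [-1/5, -3/5, 13/15] . (a_2, a_3, a_4) = 0

Solving yields:
  a_2 = 140/199
  a_3 = 53/199
  a_4 = 69/199

Starting state is 2, so the absorption probability is a_2 = 140/199.

Answer: 140/199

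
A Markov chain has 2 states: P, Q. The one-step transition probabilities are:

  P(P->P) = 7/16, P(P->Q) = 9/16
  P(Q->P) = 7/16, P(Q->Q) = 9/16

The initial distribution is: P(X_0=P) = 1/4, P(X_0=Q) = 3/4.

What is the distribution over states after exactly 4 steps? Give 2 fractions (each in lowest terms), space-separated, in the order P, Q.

Propagating the distribution step by step (d_{t+1} = d_t * P):
d_0 = (P=1/4, Q=3/4)
  d_1[P] = 1/4*7/16 + 3/4*7/16 = 7/16
  d_1[Q] = 1/4*9/16 + 3/4*9/16 = 9/16
d_1 = (P=7/16, Q=9/16)
  d_2[P] = 7/16*7/16 + 9/16*7/16 = 7/16
  d_2[Q] = 7/16*9/16 + 9/16*9/16 = 9/16
d_2 = (P=7/16, Q=9/16)
  d_3[P] = 7/16*7/16 + 9/16*7/16 = 7/16
  d_3[Q] = 7/16*9/16 + 9/16*9/16 = 9/16
d_3 = (P=7/16, Q=9/16)
  d_4[P] = 7/16*7/16 + 9/16*7/16 = 7/16
  d_4[Q] = 7/16*9/16 + 9/16*9/16 = 9/16
d_4 = (P=7/16, Q=9/16)

Answer: 7/16 9/16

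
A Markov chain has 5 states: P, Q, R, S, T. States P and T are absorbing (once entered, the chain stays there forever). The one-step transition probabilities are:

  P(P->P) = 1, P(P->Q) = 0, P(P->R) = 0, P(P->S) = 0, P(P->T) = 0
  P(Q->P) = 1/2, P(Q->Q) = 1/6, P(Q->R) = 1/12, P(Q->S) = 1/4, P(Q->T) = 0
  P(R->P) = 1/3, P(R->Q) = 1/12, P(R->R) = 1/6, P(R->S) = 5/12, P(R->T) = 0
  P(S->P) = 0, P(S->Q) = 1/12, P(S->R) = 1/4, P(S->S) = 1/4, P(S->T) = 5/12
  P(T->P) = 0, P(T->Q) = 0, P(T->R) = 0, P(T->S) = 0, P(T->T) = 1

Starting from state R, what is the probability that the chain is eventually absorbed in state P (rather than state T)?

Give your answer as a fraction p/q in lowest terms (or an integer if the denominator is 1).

Let a_i = P(absorbed in P | start in state i).
Boundary conditions: a_P = 1, a_T = 0.
For each transient state i, a_i = sum_j P(i->j) * a_j:
  a_Q = 1/2*a_P + 1/6*a_Q + 1/12*a_R + 1/4*a_S + 0*a_T
  a_R = 1/3*a_P + 1/12*a_Q + 1/6*a_R + 5/12*a_S + 0*a_T
  a_S = 0*a_P + 1/12*a_Q + 1/4*a_R + 1/4*a_S + 5/12*a_T

Substituting a_P = 1 and a_T = 0, rearrange to (I - Q) a = r where r[i] = P(i -> P):
  [5/6, -1/12, -1/4] . (a_Q, a_R, a_S) = 1/2
  [-1/12, 5/6, -5/12] . (a_Q, a_R, a_S) = 1/3
  [-1/12, -1/4, 3/4] . (a_Q, a_R, a_S) = 0

Solving yields:
  a_Q = 522/697
  a_R = 432/697
  a_S = 202/697

Starting state is R, so the absorption probability is a_R = 432/697.

Answer: 432/697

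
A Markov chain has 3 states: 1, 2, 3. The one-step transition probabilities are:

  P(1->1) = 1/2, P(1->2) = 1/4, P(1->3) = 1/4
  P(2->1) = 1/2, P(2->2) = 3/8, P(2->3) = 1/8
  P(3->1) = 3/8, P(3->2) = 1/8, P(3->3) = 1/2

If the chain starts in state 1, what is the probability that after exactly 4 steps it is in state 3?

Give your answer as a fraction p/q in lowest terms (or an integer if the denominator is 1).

Answer: 597/2048

Derivation:
Computing P^4 by repeated multiplication:
P^1 =
  1: [1/2, 1/4, 1/4]
  2: [1/2, 3/8, 1/8]
  3: [3/8, 1/8, 1/2]
P^2 =
  1: [15/32, 1/4, 9/32]
  2: [31/64, 9/32, 15/64]
  3: [7/16, 13/64, 23/64]
P^3 =
  1: [119/256, 63/256, 37/128]
  2: [241/512, 131/512, 35/128]
  3: [233/512, 59/256, 161/512]
P^4 =
  1: [475/1024, 501/2048, 597/2048]
  2: [477/1024, 1015/4096, 1173/4096]
  3: [1887/4096, 981/4096, 307/1024]

(P^4)[1 -> 3] = 597/2048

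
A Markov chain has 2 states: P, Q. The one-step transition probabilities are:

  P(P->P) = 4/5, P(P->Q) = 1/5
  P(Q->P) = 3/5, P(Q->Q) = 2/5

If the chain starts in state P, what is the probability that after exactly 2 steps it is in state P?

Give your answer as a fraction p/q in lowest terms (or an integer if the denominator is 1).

Computing P^2 by repeated multiplication:
P^1 =
  P: [4/5, 1/5]
  Q: [3/5, 2/5]
P^2 =
  P: [19/25, 6/25]
  Q: [18/25, 7/25]

(P^2)[P -> P] = 19/25

Answer: 19/25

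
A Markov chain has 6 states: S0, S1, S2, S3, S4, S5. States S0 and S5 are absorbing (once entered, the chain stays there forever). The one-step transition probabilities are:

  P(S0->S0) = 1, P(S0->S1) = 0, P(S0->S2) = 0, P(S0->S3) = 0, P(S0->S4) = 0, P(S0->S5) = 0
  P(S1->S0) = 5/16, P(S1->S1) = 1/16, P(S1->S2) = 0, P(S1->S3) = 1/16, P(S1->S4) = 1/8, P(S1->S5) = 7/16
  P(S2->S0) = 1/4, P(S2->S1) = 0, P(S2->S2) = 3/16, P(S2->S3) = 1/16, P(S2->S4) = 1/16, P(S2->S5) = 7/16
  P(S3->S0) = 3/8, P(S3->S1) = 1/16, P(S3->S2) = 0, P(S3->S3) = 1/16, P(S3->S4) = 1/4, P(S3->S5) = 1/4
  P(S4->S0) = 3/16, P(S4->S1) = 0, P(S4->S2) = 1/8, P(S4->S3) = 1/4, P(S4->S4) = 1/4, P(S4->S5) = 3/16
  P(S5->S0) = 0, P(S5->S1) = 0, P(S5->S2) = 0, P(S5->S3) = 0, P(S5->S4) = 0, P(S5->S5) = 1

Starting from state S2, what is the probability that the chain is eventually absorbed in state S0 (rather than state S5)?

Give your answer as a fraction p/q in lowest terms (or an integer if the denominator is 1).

Answer: 6069/15574

Derivation:
Let a_i = P(absorbed in S0 | start in state i).
Boundary conditions: a_S0 = 1, a_S5 = 0.
For each transient state i, a_i = sum_j P(i->j) * a_j:
  a_S1 = 5/16*a_S0 + 1/16*a_S1 + 0*a_S2 + 1/16*a_S3 + 1/8*a_S4 + 7/16*a_S5
  a_S2 = 1/4*a_S0 + 0*a_S1 + 3/16*a_S2 + 1/16*a_S3 + 1/16*a_S4 + 7/16*a_S5
  a_S3 = 3/8*a_S0 + 1/16*a_S1 + 0*a_S2 + 1/16*a_S3 + 1/4*a_S4 + 1/4*a_S5
  a_S4 = 3/16*a_S0 + 0*a_S1 + 1/8*a_S2 + 1/4*a_S3 + 1/4*a_S4 + 3/16*a_S5

Substituting a_S0 = 1 and a_S5 = 0, rearrange to (I - Q) a = r where r[i] = P(i -> S0):
  [15/16, 0, -1/16, -1/8] . (a_S1, a_S2, a_S3, a_S4) = 5/16
  [0, 13/16, -1/16, -1/16] . (a_S1, a_S2, a_S3, a_S4) = 1/4
  [-1/16, 0, 15/16, -1/4] . (a_S1, a_S2, a_S3, a_S4) = 3/8
  [0, -1/8, -1/4, 3/4] . (a_S1, a_S2, a_S3, a_S4) = 3/16

Solving yields:
  a_S1 = 3410/7787
  a_S2 = 6069/15574
  a_S3 = 4386/7787
  a_S4 = 7829/15574

Starting state is S2, so the absorption probability is a_S2 = 6069/15574.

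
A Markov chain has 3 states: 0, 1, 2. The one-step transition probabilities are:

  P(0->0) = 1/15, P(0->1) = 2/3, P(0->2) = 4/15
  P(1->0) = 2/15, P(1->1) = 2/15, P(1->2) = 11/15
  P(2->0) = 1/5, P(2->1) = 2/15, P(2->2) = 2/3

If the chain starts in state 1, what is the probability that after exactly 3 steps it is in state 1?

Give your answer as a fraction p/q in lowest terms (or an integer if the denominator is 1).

Computing P^3 by repeated multiplication:
P^1 =
  0: [1/15, 2/3, 4/15]
  1: [2/15, 2/15, 11/15]
  2: [1/5, 2/15, 2/3]
P^2 =
  0: [11/75, 38/225, 154/225]
  1: [13/75, 46/225, 28/45]
  2: [37/225, 6/25, 134/225]
P^3 =
  0: [571/3375, 238/1125, 418/675]
  1: [551/3375, 254/1125, 2062/3375]
  2: [547/3375, 746/3375, 694/1125]

(P^3)[1 -> 1] = 254/1125

Answer: 254/1125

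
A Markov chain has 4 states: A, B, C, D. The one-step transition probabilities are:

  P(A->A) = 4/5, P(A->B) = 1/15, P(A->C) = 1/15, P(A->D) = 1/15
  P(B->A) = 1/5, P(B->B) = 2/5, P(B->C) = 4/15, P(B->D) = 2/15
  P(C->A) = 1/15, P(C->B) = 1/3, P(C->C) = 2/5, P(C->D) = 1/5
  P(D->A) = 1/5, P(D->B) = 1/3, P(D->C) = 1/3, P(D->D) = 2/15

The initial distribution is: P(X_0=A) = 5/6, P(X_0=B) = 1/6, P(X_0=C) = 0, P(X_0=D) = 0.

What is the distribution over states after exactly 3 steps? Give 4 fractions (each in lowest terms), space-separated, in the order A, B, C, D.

Propagating the distribution step by step (d_{t+1} = d_t * P):
d_0 = (A=5/6, B=1/6, C=0, D=0)
  d_1[A] = 5/6*4/5 + 1/6*1/5 + 0*1/15 + 0*1/5 = 7/10
  d_1[B] = 5/6*1/15 + 1/6*2/5 + 0*1/3 + 0*1/3 = 11/90
  d_1[C] = 5/6*1/15 + 1/6*4/15 + 0*2/5 + 0*1/3 = 1/10
  d_1[D] = 5/6*1/15 + 1/6*2/15 + 0*1/5 + 0*2/15 = 7/90
d_1 = (A=7/10, B=11/90, C=1/10, D=7/90)
  d_2[A] = 7/10*4/5 + 11/90*1/5 + 1/10*1/15 + 7/90*1/5 = 91/150
  d_2[B] = 7/10*1/15 + 11/90*2/5 + 1/10*1/3 + 7/90*1/3 = 209/1350
  d_2[C] = 7/10*1/15 + 11/90*4/15 + 1/10*2/5 + 7/90*1/3 = 98/675
  d_2[D] = 7/10*1/15 + 11/90*2/15 + 1/10*1/5 + 7/90*2/15 = 7/75
d_2 = (A=91/150, B=209/1350, C=98/675, D=7/75)
  d_3[A] = 91/150*4/5 + 209/1350*1/5 + 98/675*1/15 + 7/75*1/5 = 11029/20250
  d_3[B] = 91/150*1/15 + 209/1350*2/5 + 98/675*1/3 + 7/75*1/3 = 3683/20250
  d_3[C] = 91/150*1/15 + 209/1350*4/15 + 98/675*2/5 + 7/75*1/3 = 3461/20250
  d_3[D] = 91/150*1/15 + 209/1350*2/15 + 98/675*1/5 + 7/75*2/15 = 2077/20250
d_3 = (A=11029/20250, B=3683/20250, C=3461/20250, D=2077/20250)

Answer: 11029/20250 3683/20250 3461/20250 2077/20250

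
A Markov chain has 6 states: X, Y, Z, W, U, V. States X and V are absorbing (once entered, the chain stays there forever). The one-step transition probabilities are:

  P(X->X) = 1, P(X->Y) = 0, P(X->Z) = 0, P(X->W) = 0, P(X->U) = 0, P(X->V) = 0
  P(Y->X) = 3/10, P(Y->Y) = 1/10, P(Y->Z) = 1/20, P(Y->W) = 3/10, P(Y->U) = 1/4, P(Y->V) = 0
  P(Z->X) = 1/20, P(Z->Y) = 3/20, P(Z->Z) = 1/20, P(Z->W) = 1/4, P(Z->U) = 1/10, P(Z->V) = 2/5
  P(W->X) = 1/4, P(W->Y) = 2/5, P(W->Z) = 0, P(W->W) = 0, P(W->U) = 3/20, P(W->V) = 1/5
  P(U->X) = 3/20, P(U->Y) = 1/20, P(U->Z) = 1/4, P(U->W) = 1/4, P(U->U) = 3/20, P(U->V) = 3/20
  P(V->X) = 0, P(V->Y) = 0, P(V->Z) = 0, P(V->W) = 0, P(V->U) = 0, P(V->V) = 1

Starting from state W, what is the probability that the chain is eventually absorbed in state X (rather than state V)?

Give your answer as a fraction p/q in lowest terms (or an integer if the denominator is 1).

Answer: 48679/80574

Derivation:
Let a_i = P(absorbed in X | start in state i).
Boundary conditions: a_X = 1, a_V = 0.
For each transient state i, a_i = sum_j P(i->j) * a_j:
  a_Y = 3/10*a_X + 1/10*a_Y + 1/20*a_Z + 3/10*a_W + 1/4*a_U + 0*a_V
  a_Z = 1/20*a_X + 3/20*a_Y + 1/20*a_Z + 1/4*a_W + 1/10*a_U + 2/5*a_V
  a_W = 1/4*a_X + 2/5*a_Y + 0*a_Z + 0*a_W + 3/20*a_U + 1/5*a_V
  a_U = 3/20*a_X + 1/20*a_Y + 1/4*a_Z + 1/4*a_W + 3/20*a_U + 3/20*a_V

Substituting a_X = 1 and a_V = 0, rearrange to (I - Q) a = r where r[i] = P(i -> X):
  [9/10, -1/20, -3/10, -1/4] . (a_Y, a_Z, a_W, a_U) = 3/10
  [-3/20, 19/20, -1/4, -1/10] . (a_Y, a_Z, a_W, a_U) = 1/20
  [-2/5, 0, 1, -3/20] . (a_Y, a_Z, a_W, a_U) = 1/4
  [-1/20, -1/4, -1/4, 17/20] . (a_Y, a_Z, a_W, a_U) = 3/20

Solving yields:
  a_Y = 56071/80574
  a_Z = 15095/40287
  a_W = 48679/80574
  a_U = 20357/40287

Starting state is W, so the absorption probability is a_W = 48679/80574.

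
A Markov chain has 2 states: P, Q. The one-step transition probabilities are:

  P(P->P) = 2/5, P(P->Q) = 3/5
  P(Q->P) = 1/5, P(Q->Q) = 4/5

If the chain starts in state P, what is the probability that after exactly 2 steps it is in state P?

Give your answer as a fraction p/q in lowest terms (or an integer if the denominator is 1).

Computing P^2 by repeated multiplication:
P^1 =
  P: [2/5, 3/5]
  Q: [1/5, 4/5]
P^2 =
  P: [7/25, 18/25]
  Q: [6/25, 19/25]

(P^2)[P -> P] = 7/25

Answer: 7/25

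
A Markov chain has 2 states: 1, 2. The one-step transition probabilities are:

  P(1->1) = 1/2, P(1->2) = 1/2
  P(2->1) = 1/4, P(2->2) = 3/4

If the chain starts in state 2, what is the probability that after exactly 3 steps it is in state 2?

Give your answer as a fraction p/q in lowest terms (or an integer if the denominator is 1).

Answer: 43/64

Derivation:
Computing P^3 by repeated multiplication:
P^1 =
  1: [1/2, 1/2]
  2: [1/4, 3/4]
P^2 =
  1: [3/8, 5/8]
  2: [5/16, 11/16]
P^3 =
  1: [11/32, 21/32]
  2: [21/64, 43/64]

(P^3)[2 -> 2] = 43/64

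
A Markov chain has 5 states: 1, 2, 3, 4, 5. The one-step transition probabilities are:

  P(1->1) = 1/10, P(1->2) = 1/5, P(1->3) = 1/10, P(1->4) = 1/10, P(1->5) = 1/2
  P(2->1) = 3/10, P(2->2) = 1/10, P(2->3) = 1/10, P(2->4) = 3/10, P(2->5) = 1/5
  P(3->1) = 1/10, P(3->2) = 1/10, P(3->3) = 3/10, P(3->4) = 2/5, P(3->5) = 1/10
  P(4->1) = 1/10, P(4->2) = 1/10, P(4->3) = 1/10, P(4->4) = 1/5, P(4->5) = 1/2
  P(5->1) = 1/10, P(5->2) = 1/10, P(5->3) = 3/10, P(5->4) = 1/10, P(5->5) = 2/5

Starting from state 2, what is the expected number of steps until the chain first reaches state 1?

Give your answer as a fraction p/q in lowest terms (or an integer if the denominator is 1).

Answer: 20/3

Derivation:
Let h_i = expected steps to first reach 1 from state i.
Boundary: h_1 = 0.
First-step equations for the other states:
  h_2 = 1 + 3/10*h_1 + 1/10*h_2 + 1/10*h_3 + 3/10*h_4 + 1/5*h_5
  h_3 = 1 + 1/10*h_1 + 1/10*h_2 + 3/10*h_3 + 2/5*h_4 + 1/10*h_5
  h_4 = 1 + 1/10*h_1 + 1/10*h_2 + 1/10*h_3 + 1/5*h_4 + 1/2*h_5
  h_5 = 1 + 1/10*h_1 + 1/10*h_2 + 3/10*h_3 + 1/10*h_4 + 2/5*h_5

Substituting h_1 = 0 and rearranging gives the linear system (I - Q) h = 1:
  [9/10, -1/10, -3/10, -1/5] . (h_2, h_3, h_4, h_5) = 1
  [-1/10, 7/10, -2/5, -1/10] . (h_2, h_3, h_4, h_5) = 1
  [-1/10, -1/10, 4/5, -1/2] . (h_2, h_3, h_4, h_5) = 1
  [-1/10, -3/10, -1/10, 3/5] . (h_2, h_3, h_4, h_5) = 1

Solving yields:
  h_2 = 20/3
  h_3 = 25/3
  h_4 = 25/3
  h_5 = 25/3

Starting state is 2, so the expected hitting time is h_2 = 20/3.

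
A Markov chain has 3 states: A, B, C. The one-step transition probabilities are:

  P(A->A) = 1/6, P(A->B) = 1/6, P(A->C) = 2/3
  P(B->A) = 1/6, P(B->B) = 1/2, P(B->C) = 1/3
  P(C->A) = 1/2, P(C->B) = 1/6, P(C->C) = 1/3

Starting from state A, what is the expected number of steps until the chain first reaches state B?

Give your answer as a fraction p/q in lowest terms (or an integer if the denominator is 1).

Let h_i = expected steps to first reach B from state i.
Boundary: h_B = 0.
First-step equations for the other states:
  h_A = 1 + 1/6*h_A + 1/6*h_B + 2/3*h_C
  h_C = 1 + 1/2*h_A + 1/6*h_B + 1/3*h_C

Substituting h_B = 0 and rearranging gives the linear system (I - Q) h = 1:
  [5/6, -2/3] . (h_A, h_C) = 1
  [-1/2, 2/3] . (h_A, h_C) = 1

Solving yields:
  h_A = 6
  h_C = 6

Starting state is A, so the expected hitting time is h_A = 6.

Answer: 6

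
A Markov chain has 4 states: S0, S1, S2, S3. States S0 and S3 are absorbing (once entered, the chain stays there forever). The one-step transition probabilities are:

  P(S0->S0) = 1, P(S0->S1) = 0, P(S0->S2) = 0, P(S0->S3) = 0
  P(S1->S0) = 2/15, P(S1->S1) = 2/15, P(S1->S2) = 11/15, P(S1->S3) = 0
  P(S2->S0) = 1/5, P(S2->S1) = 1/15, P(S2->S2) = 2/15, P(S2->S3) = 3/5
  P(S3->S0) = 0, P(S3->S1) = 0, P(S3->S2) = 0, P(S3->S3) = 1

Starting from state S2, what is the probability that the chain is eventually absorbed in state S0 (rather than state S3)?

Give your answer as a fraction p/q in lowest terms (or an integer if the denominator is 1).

Let a_i = P(absorbed in S0 | start in state i).
Boundary conditions: a_S0 = 1, a_S3 = 0.
For each transient state i, a_i = sum_j P(i->j) * a_j:
  a_S1 = 2/15*a_S0 + 2/15*a_S1 + 11/15*a_S2 + 0*a_S3
  a_S2 = 1/5*a_S0 + 1/15*a_S1 + 2/15*a_S2 + 3/5*a_S3

Substituting a_S0 = 1 and a_S3 = 0, rearrange to (I - Q) a = r where r[i] = P(i -> S0):
  [13/15, -11/15] . (a_S1, a_S2) = 2/15
  [-1/15, 13/15] . (a_S1, a_S2) = 1/5

Solving yields:
  a_S1 = 59/158
  a_S2 = 41/158

Starting state is S2, so the absorption probability is a_S2 = 41/158.

Answer: 41/158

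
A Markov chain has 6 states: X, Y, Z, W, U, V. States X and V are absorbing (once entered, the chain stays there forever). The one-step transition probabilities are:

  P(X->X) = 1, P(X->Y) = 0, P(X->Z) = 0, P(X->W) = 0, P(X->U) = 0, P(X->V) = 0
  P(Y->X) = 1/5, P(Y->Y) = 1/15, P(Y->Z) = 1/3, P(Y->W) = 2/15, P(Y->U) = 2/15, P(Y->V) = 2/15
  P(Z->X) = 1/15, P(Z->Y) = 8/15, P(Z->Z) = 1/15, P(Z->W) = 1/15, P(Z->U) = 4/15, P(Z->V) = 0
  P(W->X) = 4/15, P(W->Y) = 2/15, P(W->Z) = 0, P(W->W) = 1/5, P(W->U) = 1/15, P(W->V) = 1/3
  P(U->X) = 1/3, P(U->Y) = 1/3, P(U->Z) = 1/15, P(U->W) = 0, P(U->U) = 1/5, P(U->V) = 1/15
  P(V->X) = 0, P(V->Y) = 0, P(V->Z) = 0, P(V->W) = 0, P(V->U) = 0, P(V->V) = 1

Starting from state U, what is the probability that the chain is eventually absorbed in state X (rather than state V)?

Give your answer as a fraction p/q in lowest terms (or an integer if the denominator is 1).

Let a_i = P(absorbed in X | start in state i).
Boundary conditions: a_X = 1, a_V = 0.
For each transient state i, a_i = sum_j P(i->j) * a_j:
  a_Y = 1/5*a_X + 1/15*a_Y + 1/3*a_Z + 2/15*a_W + 2/15*a_U + 2/15*a_V
  a_Z = 1/15*a_X + 8/15*a_Y + 1/15*a_Z + 1/15*a_W + 4/15*a_U + 0*a_V
  a_W = 4/15*a_X + 2/15*a_Y + 0*a_Z + 1/5*a_W + 1/15*a_U + 1/3*a_V
  a_U = 1/3*a_X + 1/3*a_Y + 1/15*a_Z + 0*a_W + 1/5*a_U + 1/15*a_V

Substituting a_X = 1 and a_V = 0, rearrange to (I - Q) a = r where r[i] = P(i -> X):
  [14/15, -1/3, -2/15, -2/15] . (a_Y, a_Z, a_W, a_U) = 1/5
  [-8/15, 14/15, -1/15, -4/15] . (a_Y, a_Z, a_W, a_U) = 1/15
  [-2/15, 0, 4/5, -1/15] . (a_Y, a_Z, a_W, a_U) = 4/15
  [-1/3, -1/15, 0, 4/5] . (a_Y, a_Z, a_W, a_U) = 1/3

Solving yields:
  a_Y = 11252/17745
  a_Z = 12071/17745
  a_W = 8881/17745
  a_U = 13088/17745

Starting state is U, so the absorption probability is a_U = 13088/17745.

Answer: 13088/17745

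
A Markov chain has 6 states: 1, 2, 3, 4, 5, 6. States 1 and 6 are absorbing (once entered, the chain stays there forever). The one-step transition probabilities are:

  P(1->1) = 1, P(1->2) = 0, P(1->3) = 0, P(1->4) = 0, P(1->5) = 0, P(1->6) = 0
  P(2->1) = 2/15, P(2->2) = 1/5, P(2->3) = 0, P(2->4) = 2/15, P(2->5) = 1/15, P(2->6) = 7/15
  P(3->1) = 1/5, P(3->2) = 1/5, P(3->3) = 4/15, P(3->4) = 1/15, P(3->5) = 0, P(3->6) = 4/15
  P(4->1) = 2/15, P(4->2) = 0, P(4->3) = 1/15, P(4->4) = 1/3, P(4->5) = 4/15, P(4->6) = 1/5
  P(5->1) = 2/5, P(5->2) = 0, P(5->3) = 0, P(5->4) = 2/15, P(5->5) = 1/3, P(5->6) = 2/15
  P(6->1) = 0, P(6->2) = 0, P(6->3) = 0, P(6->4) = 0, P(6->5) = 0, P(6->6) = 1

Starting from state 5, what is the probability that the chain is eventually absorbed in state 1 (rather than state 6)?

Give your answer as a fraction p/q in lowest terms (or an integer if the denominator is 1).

Answer: 1404/1993

Derivation:
Let a_i = P(absorbed in 1 | start in state i).
Boundary conditions: a_1 = 1, a_6 = 0.
For each transient state i, a_i = sum_j P(i->j) * a_j:
  a_2 = 2/15*a_1 + 1/5*a_2 + 0*a_3 + 2/15*a_4 + 1/15*a_5 + 7/15*a_6
  a_3 = 1/5*a_1 + 1/5*a_2 + 4/15*a_3 + 1/15*a_4 + 0*a_5 + 4/15*a_6
  a_4 = 2/15*a_1 + 0*a_2 + 1/15*a_3 + 1/3*a_4 + 4/15*a_5 + 1/5*a_6
  a_5 = 2/5*a_1 + 0*a_2 + 0*a_3 + 2/15*a_4 + 1/3*a_5 + 2/15*a_6

Substituting a_1 = 1 and a_6 = 0, rearrange to (I - Q) a = r where r[i] = P(i -> 1):
  [4/5, 0, -2/15, -1/15] . (a_2, a_3, a_4, a_5) = 2/15
  [-1/5, 11/15, -1/15, 0] . (a_2, a_3, a_4, a_5) = 1/5
  [0, -1/15, 2/3, -4/15] . (a_2, a_3, a_4, a_5) = 2/15
  [0, 0, -2/15, 2/3] . (a_2, a_3, a_4, a_5) = 2/5

Solving yields:
  a_2 = 1868/5979
  a_3 = 808/1993
  a_4 = 1041/1993
  a_5 = 1404/1993

Starting state is 5, so the absorption probability is a_5 = 1404/1993.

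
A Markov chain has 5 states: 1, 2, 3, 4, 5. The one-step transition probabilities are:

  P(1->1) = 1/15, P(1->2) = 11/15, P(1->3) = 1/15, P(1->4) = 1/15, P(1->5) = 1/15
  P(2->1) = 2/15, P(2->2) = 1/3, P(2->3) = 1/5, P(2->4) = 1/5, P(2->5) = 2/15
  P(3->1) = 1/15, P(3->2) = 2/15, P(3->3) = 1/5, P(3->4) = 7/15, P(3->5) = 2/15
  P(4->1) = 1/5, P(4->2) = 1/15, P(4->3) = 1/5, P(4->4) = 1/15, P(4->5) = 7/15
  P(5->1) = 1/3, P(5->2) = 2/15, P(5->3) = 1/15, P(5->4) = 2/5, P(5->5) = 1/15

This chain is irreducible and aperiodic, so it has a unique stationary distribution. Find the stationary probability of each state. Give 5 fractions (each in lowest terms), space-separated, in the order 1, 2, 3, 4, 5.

The stationary distribution satisfies pi = pi * P, i.e.:
  pi_1 = 1/15*pi_1 + 2/15*pi_2 + 1/15*pi_3 + 1/5*pi_4 + 1/3*pi_5
  pi_2 = 11/15*pi_1 + 1/3*pi_2 + 2/15*pi_3 + 1/15*pi_4 + 2/15*pi_5
  pi_3 = 1/15*pi_1 + 1/5*pi_2 + 1/5*pi_3 + 1/5*pi_4 + 1/15*pi_5
  pi_4 = 1/15*pi_1 + 1/5*pi_2 + 7/15*pi_3 + 1/15*pi_4 + 2/5*pi_5
  pi_5 = 1/15*pi_1 + 2/15*pi_2 + 2/15*pi_3 + 7/15*pi_4 + 1/15*pi_5
with normalization: pi_1 + pi_2 + pi_3 + pi_4 + pi_5 = 1.

Using the first 4 balance equations plus normalization, the linear system A*pi = b is:
  [-14/15, 2/15, 1/15, 1/5, 1/3] . pi = 0
  [11/15, -2/3, 2/15, 1/15, 2/15] . pi = 0
  [1/15, 1/5, -4/5, 1/5, 1/15] . pi = 0
  [1/15, 1/5, 7/15, -14/15, 2/5] . pi = 0
  [1, 1, 1, 1, 1] . pi = 1

Solving yields:
  pi_1 = 23/140
  pi_2 = 103/380
  pi_3 = 102/665
  pi_4 = 601/2660
  pi_5 = 493/2660

Verification (pi * P):
  23/140*1/15 + 103/380*2/15 + 102/665*1/15 + 601/2660*1/5 + 493/2660*1/3 = 23/140 = pi_1  (ok)
  23/140*11/15 + 103/380*1/3 + 102/665*2/15 + 601/2660*1/15 + 493/2660*2/15 = 103/380 = pi_2  (ok)
  23/140*1/15 + 103/380*1/5 + 102/665*1/5 + 601/2660*1/5 + 493/2660*1/15 = 102/665 = pi_3  (ok)
  23/140*1/15 + 103/380*1/5 + 102/665*7/15 + 601/2660*1/15 + 493/2660*2/5 = 601/2660 = pi_4  (ok)
  23/140*1/15 + 103/380*2/15 + 102/665*2/15 + 601/2660*7/15 + 493/2660*1/15 = 493/2660 = pi_5  (ok)

Answer: 23/140 103/380 102/665 601/2660 493/2660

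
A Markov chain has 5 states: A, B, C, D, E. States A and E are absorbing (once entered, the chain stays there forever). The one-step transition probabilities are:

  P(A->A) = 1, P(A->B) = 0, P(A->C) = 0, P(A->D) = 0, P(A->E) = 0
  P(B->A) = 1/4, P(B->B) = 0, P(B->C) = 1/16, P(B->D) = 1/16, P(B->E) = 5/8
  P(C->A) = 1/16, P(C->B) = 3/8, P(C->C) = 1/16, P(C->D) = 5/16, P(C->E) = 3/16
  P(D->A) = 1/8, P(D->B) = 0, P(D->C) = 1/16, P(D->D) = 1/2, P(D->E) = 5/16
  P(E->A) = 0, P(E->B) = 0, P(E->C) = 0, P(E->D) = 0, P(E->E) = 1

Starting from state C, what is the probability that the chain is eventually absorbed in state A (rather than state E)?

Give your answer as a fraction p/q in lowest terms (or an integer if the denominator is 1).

Let a_i = P(absorbed in A | start in state i).
Boundary conditions: a_A = 1, a_E = 0.
For each transient state i, a_i = sum_j P(i->j) * a_j:
  a_B = 1/4*a_A + 0*a_B + 1/16*a_C + 1/16*a_D + 5/8*a_E
  a_C = 1/16*a_A + 3/8*a_B + 1/16*a_C + 5/16*a_D + 3/16*a_E
  a_D = 1/8*a_A + 0*a_B + 1/16*a_C + 1/2*a_D + 5/16*a_E

Substituting a_A = 1 and a_E = 0, rearrange to (I - Q) a = r where r[i] = P(i -> A):
  [1, -1/16, -1/16] . (a_B, a_C, a_D) = 1/4
  [-3/8, 15/16, -5/16] . (a_B, a_C, a_D) = 1/16
  [0, -1/16, 1/2] . (a_B, a_C, a_D) = 1/8

Solving yields:
  a_B = 509/1786
  a_C = 246/893
  a_D = 254/893

Starting state is C, so the absorption probability is a_C = 246/893.

Answer: 246/893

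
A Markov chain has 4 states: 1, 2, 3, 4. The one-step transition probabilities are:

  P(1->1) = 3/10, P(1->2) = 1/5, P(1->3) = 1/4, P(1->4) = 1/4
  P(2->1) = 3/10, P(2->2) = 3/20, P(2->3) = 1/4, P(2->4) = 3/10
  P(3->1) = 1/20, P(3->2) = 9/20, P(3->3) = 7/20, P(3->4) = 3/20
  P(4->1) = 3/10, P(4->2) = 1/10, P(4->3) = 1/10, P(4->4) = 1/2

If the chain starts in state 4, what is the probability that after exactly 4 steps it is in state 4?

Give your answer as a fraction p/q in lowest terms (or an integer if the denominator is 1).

Answer: 25749/80000

Derivation:
Computing P^4 by repeated multiplication:
P^1 =
  1: [3/10, 1/5, 1/4, 1/4]
  2: [3/10, 3/20, 1/4, 3/10]
  3: [1/20, 9/20, 7/20, 3/20]
  4: [3/10, 1/10, 1/10, 1/2]
P^2 =
  1: [19/80, 91/400, 19/80, 119/400]
  2: [19/80, 9/40, 23/100, 123/400]
  3: [17/80, 1/4, 21/80, 11/40]
  4: [11/40, 17/100, 37/200, 37/100]
P^3 =
  1: [77/320, 873/4000, 1833/8000, 39/125]
  2: [97/400, 431/2000, 363/1600, 2521/8000]
  3: [15/64, 361/1600, 47/200, 61/200]
  4: [203/800, 803/4000, 213/1000, 133/400]
P^4 =
  1: [7767/32000, 34427/160000, 18089/80000, 79/250]
  2: [1557/6400, 34309/160000, 36067/160000, 50699/160000]
  3: [193/800, 6943/32000, 911/4000, 10049/32000]
  4: [987/4000, 16797/80000, 8857/40000, 25749/80000]

(P^4)[4 -> 4] = 25749/80000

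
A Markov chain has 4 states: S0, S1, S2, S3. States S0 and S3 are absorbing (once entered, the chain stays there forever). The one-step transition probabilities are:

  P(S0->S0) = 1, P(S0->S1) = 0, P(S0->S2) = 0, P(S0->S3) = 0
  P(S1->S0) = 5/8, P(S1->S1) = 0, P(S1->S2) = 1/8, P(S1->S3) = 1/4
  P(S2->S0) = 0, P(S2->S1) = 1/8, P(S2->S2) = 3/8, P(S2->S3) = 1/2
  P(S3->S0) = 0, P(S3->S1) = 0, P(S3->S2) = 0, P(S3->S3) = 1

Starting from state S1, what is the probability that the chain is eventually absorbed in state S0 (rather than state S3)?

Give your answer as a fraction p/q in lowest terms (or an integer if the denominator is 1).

Let a_i = P(absorbed in S0 | start in state i).
Boundary conditions: a_S0 = 1, a_S3 = 0.
For each transient state i, a_i = sum_j P(i->j) * a_j:
  a_S1 = 5/8*a_S0 + 0*a_S1 + 1/8*a_S2 + 1/4*a_S3
  a_S2 = 0*a_S0 + 1/8*a_S1 + 3/8*a_S2 + 1/2*a_S3

Substituting a_S0 = 1 and a_S3 = 0, rearrange to (I - Q) a = r where r[i] = P(i -> S0):
  [1, -1/8] . (a_S1, a_S2) = 5/8
  [-1/8, 5/8] . (a_S1, a_S2) = 0

Solving yields:
  a_S1 = 25/39
  a_S2 = 5/39

Starting state is S1, so the absorption probability is a_S1 = 25/39.

Answer: 25/39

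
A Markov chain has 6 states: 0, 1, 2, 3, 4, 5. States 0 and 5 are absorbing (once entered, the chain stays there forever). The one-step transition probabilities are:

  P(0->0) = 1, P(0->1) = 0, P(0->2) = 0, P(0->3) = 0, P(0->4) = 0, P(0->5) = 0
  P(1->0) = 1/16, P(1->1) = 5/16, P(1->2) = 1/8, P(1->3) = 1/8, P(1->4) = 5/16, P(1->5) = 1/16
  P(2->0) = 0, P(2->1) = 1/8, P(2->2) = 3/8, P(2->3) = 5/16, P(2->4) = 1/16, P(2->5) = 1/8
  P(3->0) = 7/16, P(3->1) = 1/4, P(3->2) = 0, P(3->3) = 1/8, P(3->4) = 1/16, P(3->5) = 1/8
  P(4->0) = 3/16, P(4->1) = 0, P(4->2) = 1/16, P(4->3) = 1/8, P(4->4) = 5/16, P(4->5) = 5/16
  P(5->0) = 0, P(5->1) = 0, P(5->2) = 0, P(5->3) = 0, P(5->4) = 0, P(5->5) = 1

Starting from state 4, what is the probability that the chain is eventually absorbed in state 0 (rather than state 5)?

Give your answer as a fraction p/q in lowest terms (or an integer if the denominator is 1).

Let a_i = P(absorbed in 0 | start in state i).
Boundary conditions: a_0 = 1, a_5 = 0.
For each transient state i, a_i = sum_j P(i->j) * a_j:
  a_1 = 1/16*a_0 + 5/16*a_1 + 1/8*a_2 + 1/8*a_3 + 5/16*a_4 + 1/16*a_5
  a_2 = 0*a_0 + 1/8*a_1 + 3/8*a_2 + 5/16*a_3 + 1/16*a_4 + 1/8*a_5
  a_3 = 7/16*a_0 + 1/4*a_1 + 0*a_2 + 1/8*a_3 + 1/16*a_4 + 1/8*a_5
  a_4 = 3/16*a_0 + 0*a_1 + 1/16*a_2 + 1/8*a_3 + 5/16*a_4 + 5/16*a_5

Substituting a_0 = 1 and a_5 = 0, rearrange to (I - Q) a = r where r[i] = P(i -> 0):
  [11/16, -1/8, -1/8, -5/16] . (a_1, a_2, a_3, a_4) = 1/16
  [-1/8, 5/8, -5/16, -1/16] . (a_1, a_2, a_3, a_4) = 0
  [-1/4, 0, 7/8, -1/16] . (a_1, a_2, a_3, a_4) = 7/16
  [0, -1/16, -1/8, 11/16] . (a_1, a_2, a_3, a_4) = 3/16

Solving yields:
  a_1 = 6974/13931
  a_2 = 6704/13931
  a_3 = 9395/13931
  a_4 = 6117/13931

Starting state is 4, so the absorption probability is a_4 = 6117/13931.

Answer: 6117/13931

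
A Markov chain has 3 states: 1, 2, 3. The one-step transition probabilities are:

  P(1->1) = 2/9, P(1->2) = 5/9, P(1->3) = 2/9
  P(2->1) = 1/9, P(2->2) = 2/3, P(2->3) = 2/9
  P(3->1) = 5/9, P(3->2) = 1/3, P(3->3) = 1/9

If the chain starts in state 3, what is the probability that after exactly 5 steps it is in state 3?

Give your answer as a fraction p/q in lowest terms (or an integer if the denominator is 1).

Computing P^5 by repeated multiplication:
P^1 =
  1: [2/9, 5/9, 2/9]
  2: [1/9, 2/3, 2/9]
  3: [5/9, 1/3, 1/9]
P^2 =
  1: [19/81, 46/81, 16/81]
  2: [2/9, 47/81, 16/81]
  3: [2/9, 46/81, 17/81]
P^3 =
  1: [164/729, 419/729, 146/729]
  2: [163/729, 140/243, 146/729]
  3: [167/729, 139/243, 145/729]
P^4 =
  1: [1477/6561, 3772/6561, 1312/6561]
  2: [164/729, 3773/6561, 1312/6561]
  3: [164/729, 3772/6561, 1313/6561]
P^5 =
  1: [13286/59049, 33953/59049, 11810/59049]
  2: [13285/59049, 11318/19683, 11810/59049]
  3: [13289/59049, 11317/19683, 11809/59049]

(P^5)[3 -> 3] = 11809/59049

Answer: 11809/59049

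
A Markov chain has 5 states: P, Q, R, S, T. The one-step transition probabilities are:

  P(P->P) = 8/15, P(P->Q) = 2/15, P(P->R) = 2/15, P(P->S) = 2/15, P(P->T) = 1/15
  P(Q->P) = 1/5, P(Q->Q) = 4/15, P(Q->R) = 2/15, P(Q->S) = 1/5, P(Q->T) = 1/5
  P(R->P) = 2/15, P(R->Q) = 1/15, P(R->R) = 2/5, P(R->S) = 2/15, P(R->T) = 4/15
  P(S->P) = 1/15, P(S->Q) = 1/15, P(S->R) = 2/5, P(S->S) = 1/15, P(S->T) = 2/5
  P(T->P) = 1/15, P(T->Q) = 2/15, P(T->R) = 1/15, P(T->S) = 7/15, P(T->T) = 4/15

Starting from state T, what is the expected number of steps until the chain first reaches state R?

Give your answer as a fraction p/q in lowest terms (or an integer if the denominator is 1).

Answer: 210/37

Derivation:
Let h_i = expected steps to first reach R from state i.
Boundary: h_R = 0.
First-step equations for the other states:
  h_P = 1 + 8/15*h_P + 2/15*h_Q + 2/15*h_R + 2/15*h_S + 1/15*h_T
  h_Q = 1 + 1/5*h_P + 4/15*h_Q + 2/15*h_R + 1/5*h_S + 1/5*h_T
  h_S = 1 + 1/15*h_P + 1/15*h_Q + 2/5*h_R + 1/15*h_S + 2/5*h_T
  h_T = 1 + 1/15*h_P + 2/15*h_Q + 1/15*h_R + 7/15*h_S + 4/15*h_T

Substituting h_R = 0 and rearranging gives the linear system (I - Q) h = 1:
  [7/15, -2/15, -2/15, -1/15] . (h_P, h_Q, h_S, h_T) = 1
  [-1/5, 11/15, -1/5, -1/5] . (h_P, h_Q, h_S, h_T) = 1
  [-1/15, -1/15, 14/15, -2/5] . (h_P, h_Q, h_S, h_T) = 1
  [-1/15, -2/15, -7/15, 11/15] . (h_P, h_Q, h_S, h_T) = 1

Solving yields:
  h_P = 215/37
  h_Q = 210/37
  h_S = 160/37
  h_T = 210/37

Starting state is T, so the expected hitting time is h_T = 210/37.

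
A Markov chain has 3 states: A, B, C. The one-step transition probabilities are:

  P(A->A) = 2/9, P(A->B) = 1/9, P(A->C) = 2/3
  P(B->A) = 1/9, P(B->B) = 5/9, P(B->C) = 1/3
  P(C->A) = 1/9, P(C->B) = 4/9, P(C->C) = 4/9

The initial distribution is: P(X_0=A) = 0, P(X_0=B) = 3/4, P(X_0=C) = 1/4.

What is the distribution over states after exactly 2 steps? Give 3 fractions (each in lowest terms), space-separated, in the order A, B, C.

Propagating the distribution step by step (d_{t+1} = d_t * P):
d_0 = (A=0, B=3/4, C=1/4)
  d_1[A] = 0*2/9 + 3/4*1/9 + 1/4*1/9 = 1/9
  d_1[B] = 0*1/9 + 3/4*5/9 + 1/4*4/9 = 19/36
  d_1[C] = 0*2/3 + 3/4*1/3 + 1/4*4/9 = 13/36
d_1 = (A=1/9, B=19/36, C=13/36)
  d_2[A] = 1/9*2/9 + 19/36*1/9 + 13/36*1/9 = 10/81
  d_2[B] = 1/9*1/9 + 19/36*5/9 + 13/36*4/9 = 151/324
  d_2[C] = 1/9*2/3 + 19/36*1/3 + 13/36*4/9 = 133/324
d_2 = (A=10/81, B=151/324, C=133/324)

Answer: 10/81 151/324 133/324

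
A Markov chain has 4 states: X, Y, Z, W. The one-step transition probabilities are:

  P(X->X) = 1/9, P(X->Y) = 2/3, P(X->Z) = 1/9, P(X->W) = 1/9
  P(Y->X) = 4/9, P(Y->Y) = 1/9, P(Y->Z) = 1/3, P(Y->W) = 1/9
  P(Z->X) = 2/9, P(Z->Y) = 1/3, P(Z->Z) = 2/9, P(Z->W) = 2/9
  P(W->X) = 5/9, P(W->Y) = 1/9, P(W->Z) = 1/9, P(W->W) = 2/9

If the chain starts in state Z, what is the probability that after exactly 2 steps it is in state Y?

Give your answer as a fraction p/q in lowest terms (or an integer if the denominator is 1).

Computing P^2 by repeated multiplication:
P^1 =
  X: [1/9, 2/3, 1/9, 1/9]
  Y: [4/9, 1/9, 1/3, 1/9]
  Z: [2/9, 1/3, 2/9, 2/9]
  W: [5/9, 1/9, 1/9, 2/9]
P^2 =
  X: [32/81, 16/81, 22/81, 11/81]
  Y: [19/81, 35/81, 14/81, 13/81]
  Z: [28/81, 23/81, 17/81, 13/81]
  W: [7/27, 4/9, 4/27, 4/27]

(P^2)[Z -> Y] = 23/81

Answer: 23/81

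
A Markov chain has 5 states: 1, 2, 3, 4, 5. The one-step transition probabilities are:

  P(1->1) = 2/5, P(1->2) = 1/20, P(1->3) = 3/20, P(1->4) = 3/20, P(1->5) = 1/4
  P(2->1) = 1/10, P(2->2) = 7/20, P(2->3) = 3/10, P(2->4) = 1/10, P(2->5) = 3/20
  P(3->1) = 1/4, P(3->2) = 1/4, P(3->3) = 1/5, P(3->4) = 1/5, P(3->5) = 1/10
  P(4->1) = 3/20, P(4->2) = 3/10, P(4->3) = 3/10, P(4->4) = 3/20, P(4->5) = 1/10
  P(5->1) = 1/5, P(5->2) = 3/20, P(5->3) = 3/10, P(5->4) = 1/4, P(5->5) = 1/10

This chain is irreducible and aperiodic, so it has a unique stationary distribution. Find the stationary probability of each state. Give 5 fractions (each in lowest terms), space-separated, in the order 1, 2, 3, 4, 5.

The stationary distribution satisfies pi = pi * P, i.e.:
  pi_1 = 2/5*pi_1 + 1/10*pi_2 + 1/4*pi_3 + 3/20*pi_4 + 1/5*pi_5
  pi_2 = 1/20*pi_1 + 7/20*pi_2 + 1/4*pi_3 + 3/10*pi_4 + 3/20*pi_5
  pi_3 = 3/20*pi_1 + 3/10*pi_2 + 1/5*pi_3 + 3/10*pi_4 + 3/10*pi_5
  pi_4 = 3/20*pi_1 + 1/10*pi_2 + 1/5*pi_3 + 3/20*pi_4 + 1/4*pi_5
  pi_5 = 1/4*pi_1 + 3/20*pi_2 + 1/10*pi_3 + 1/10*pi_4 + 1/10*pi_5
with normalization: pi_1 + pi_2 + pi_3 + pi_4 + pi_5 = 1.

Using the first 4 balance equations plus normalization, the linear system A*pi = b is:
  [-3/5, 1/10, 1/4, 3/20, 1/5] . pi = 0
  [1/20, -13/20, 1/4, 3/10, 3/20] . pi = 0
  [3/20, 3/10, -4/5, 3/10, 3/10] . pi = 0
  [3/20, 1/10, 1/5, -17/20, 1/4] . pi = 0
  [1, 1, 1, 1, 1] . pi = 1

Solving yields:
  pi_1 = 28448/125203
  pi_2 = 27590/125203
  pi_3 = 30267/125203
  pi_4 = 20731/125203
  pi_5 = 18167/125203

Verification (pi * P):
  28448/125203*2/5 + 27590/125203*1/10 + 30267/125203*1/4 + 20731/125203*3/20 + 18167/125203*1/5 = 28448/125203 = pi_1  (ok)
  28448/125203*1/20 + 27590/125203*7/20 + 30267/125203*1/4 + 20731/125203*3/10 + 18167/125203*3/20 = 27590/125203 = pi_2  (ok)
  28448/125203*3/20 + 27590/125203*3/10 + 30267/125203*1/5 + 20731/125203*3/10 + 18167/125203*3/10 = 30267/125203 = pi_3  (ok)
  28448/125203*3/20 + 27590/125203*1/10 + 30267/125203*1/5 + 20731/125203*3/20 + 18167/125203*1/4 = 20731/125203 = pi_4  (ok)
  28448/125203*1/4 + 27590/125203*3/20 + 30267/125203*1/10 + 20731/125203*1/10 + 18167/125203*1/10 = 18167/125203 = pi_5  (ok)

Answer: 28448/125203 27590/125203 30267/125203 20731/125203 18167/125203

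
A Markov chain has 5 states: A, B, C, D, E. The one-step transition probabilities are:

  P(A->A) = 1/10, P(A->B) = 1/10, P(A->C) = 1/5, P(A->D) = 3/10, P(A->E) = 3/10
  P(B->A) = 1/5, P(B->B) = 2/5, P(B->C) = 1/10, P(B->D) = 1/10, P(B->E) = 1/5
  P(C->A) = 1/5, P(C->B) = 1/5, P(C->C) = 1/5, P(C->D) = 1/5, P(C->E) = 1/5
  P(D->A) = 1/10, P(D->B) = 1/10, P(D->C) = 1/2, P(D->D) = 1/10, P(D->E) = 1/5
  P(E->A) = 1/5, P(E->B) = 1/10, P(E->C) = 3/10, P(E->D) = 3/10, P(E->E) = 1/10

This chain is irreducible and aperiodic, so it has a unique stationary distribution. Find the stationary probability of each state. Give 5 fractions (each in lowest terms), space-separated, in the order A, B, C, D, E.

Answer: 1742/10635 1916/10635 2777/10635 2108/10635 2092/10635

Derivation:
The stationary distribution satisfies pi = pi * P, i.e.:
  pi_A = 1/10*pi_A + 1/5*pi_B + 1/5*pi_C + 1/10*pi_D + 1/5*pi_E
  pi_B = 1/10*pi_A + 2/5*pi_B + 1/5*pi_C + 1/10*pi_D + 1/10*pi_E
  pi_C = 1/5*pi_A + 1/10*pi_B + 1/5*pi_C + 1/2*pi_D + 3/10*pi_E
  pi_D = 3/10*pi_A + 1/10*pi_B + 1/5*pi_C + 1/10*pi_D + 3/10*pi_E
  pi_E = 3/10*pi_A + 1/5*pi_B + 1/5*pi_C + 1/5*pi_D + 1/10*pi_E
with normalization: pi_A + pi_B + pi_C + pi_D + pi_E = 1.

Using the first 4 balance equations plus normalization, the linear system A*pi = b is:
  [-9/10, 1/5, 1/5, 1/10, 1/5] . pi = 0
  [1/10, -3/5, 1/5, 1/10, 1/10] . pi = 0
  [1/5, 1/10, -4/5, 1/2, 3/10] . pi = 0
  [3/10, 1/10, 1/5, -9/10, 3/10] . pi = 0
  [1, 1, 1, 1, 1] . pi = 1

Solving yields:
  pi_A = 1742/10635
  pi_B = 1916/10635
  pi_C = 2777/10635
  pi_D = 2108/10635
  pi_E = 2092/10635

Verification (pi * P):
  1742/10635*1/10 + 1916/10635*1/5 + 2777/10635*1/5 + 2108/10635*1/10 + 2092/10635*1/5 = 1742/10635 = pi_A  (ok)
  1742/10635*1/10 + 1916/10635*2/5 + 2777/10635*1/5 + 2108/10635*1/10 + 2092/10635*1/10 = 1916/10635 = pi_B  (ok)
  1742/10635*1/5 + 1916/10635*1/10 + 2777/10635*1/5 + 2108/10635*1/2 + 2092/10635*3/10 = 2777/10635 = pi_C  (ok)
  1742/10635*3/10 + 1916/10635*1/10 + 2777/10635*1/5 + 2108/10635*1/10 + 2092/10635*3/10 = 2108/10635 = pi_D  (ok)
  1742/10635*3/10 + 1916/10635*1/5 + 2777/10635*1/5 + 2108/10635*1/5 + 2092/10635*1/10 = 2092/10635 = pi_E  (ok)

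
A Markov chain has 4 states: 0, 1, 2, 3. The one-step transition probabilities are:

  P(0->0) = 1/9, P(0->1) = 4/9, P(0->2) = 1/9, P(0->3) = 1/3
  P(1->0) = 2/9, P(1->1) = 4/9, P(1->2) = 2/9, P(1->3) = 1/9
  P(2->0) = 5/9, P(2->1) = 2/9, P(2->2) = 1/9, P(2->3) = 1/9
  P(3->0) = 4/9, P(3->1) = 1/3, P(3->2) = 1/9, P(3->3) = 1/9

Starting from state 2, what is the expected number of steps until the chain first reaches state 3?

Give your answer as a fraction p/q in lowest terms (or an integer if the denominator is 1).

Let h_i = expected steps to first reach 3 from state i.
Boundary: h_3 = 0.
First-step equations for the other states:
  h_0 = 1 + 1/9*h_0 + 4/9*h_1 + 1/9*h_2 + 1/3*h_3
  h_1 = 1 + 2/9*h_0 + 4/9*h_1 + 2/9*h_2 + 1/9*h_3
  h_2 = 1 + 5/9*h_0 + 2/9*h_1 + 1/9*h_2 + 1/9*h_3

Substituting h_3 = 0 and rearranging gives the linear system (I - Q) h = 1:
  [8/9, -4/9, -1/9] . (h_0, h_1, h_2) = 1
  [-2/9, 5/9, -2/9] . (h_0, h_1, h_2) = 1
  [-5/9, -2/9, 8/9] . (h_0, h_1, h_2) = 1

Solving yields:
  h_0 = 747/155
  h_1 = 927/155
  h_2 = 873/155

Starting state is 2, so the expected hitting time is h_2 = 873/155.

Answer: 873/155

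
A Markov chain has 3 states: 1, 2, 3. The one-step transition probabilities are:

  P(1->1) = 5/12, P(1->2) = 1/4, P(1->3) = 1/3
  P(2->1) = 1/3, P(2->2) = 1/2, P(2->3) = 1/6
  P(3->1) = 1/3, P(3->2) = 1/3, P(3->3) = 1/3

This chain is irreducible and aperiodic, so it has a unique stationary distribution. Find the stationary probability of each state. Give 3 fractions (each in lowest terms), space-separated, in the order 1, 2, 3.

Answer: 4/11 4/11 3/11

Derivation:
The stationary distribution satisfies pi = pi * P, i.e.:
  pi_1 = 5/12*pi_1 + 1/3*pi_2 + 1/3*pi_3
  pi_2 = 1/4*pi_1 + 1/2*pi_2 + 1/3*pi_3
  pi_3 = 1/3*pi_1 + 1/6*pi_2 + 1/3*pi_3
with normalization: pi_1 + pi_2 + pi_3 = 1.

Using the first 2 balance equations plus normalization, the linear system A*pi = b is:
  [-7/12, 1/3, 1/3] . pi = 0
  [1/4, -1/2, 1/3] . pi = 0
  [1, 1, 1] . pi = 1

Solving yields:
  pi_1 = 4/11
  pi_2 = 4/11
  pi_3 = 3/11

Verification (pi * P):
  4/11*5/12 + 4/11*1/3 + 3/11*1/3 = 4/11 = pi_1  (ok)
  4/11*1/4 + 4/11*1/2 + 3/11*1/3 = 4/11 = pi_2  (ok)
  4/11*1/3 + 4/11*1/6 + 3/11*1/3 = 3/11 = pi_3  (ok)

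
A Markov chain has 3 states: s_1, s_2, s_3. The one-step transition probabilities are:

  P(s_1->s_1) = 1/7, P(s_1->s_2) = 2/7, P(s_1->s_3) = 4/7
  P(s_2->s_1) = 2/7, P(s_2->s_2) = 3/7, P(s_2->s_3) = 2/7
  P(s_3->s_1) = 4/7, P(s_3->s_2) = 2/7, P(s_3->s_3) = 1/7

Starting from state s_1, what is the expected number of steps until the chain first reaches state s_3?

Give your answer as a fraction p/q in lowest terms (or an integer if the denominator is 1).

Let h_i = expected steps to first reach s_3 from state i.
Boundary: h_s_3 = 0.
First-step equations for the other states:
  h_s_1 = 1 + 1/7*h_s_1 + 2/7*h_s_2 + 4/7*h_s_3
  h_s_2 = 1 + 2/7*h_s_1 + 3/7*h_s_2 + 2/7*h_s_3

Substituting h_s_3 = 0 and rearranging gives the linear system (I - Q) h = 1:
  [6/7, -2/7] . (h_s_1, h_s_2) = 1
  [-2/7, 4/7] . (h_s_1, h_s_2) = 1

Solving yields:
  h_s_1 = 21/10
  h_s_2 = 14/5

Starting state is s_1, so the expected hitting time is h_s_1 = 21/10.

Answer: 21/10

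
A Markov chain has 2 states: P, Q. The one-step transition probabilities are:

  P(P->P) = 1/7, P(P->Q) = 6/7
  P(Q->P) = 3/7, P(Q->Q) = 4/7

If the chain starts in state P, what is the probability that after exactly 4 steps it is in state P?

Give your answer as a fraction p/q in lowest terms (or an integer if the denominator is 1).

Computing P^4 by repeated multiplication:
P^1 =
  P: [1/7, 6/7]
  Q: [3/7, 4/7]
P^2 =
  P: [19/49, 30/49]
  Q: [15/49, 34/49]
P^3 =
  P: [109/343, 234/343]
  Q: [117/343, 226/343]
P^4 =
  P: [811/2401, 1590/2401]
  Q: [795/2401, 1606/2401]

(P^4)[P -> P] = 811/2401

Answer: 811/2401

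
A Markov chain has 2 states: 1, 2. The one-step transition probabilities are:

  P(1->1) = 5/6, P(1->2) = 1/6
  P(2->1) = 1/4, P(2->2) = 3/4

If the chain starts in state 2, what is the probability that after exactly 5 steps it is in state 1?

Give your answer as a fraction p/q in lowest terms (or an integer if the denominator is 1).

Answer: 46405/82944

Derivation:
Computing P^5 by repeated multiplication:
P^1 =
  1: [5/6, 1/6]
  2: [1/4, 3/4]
P^2 =
  1: [53/72, 19/72]
  2: [19/48, 29/48]
P^3 =
  1: [587/864, 277/864]
  2: [277/576, 299/576]
P^4 =
  1: [6701/10368, 3667/10368]
  2: [3667/6912, 3245/6912]
P^5 =
  1: [78011/124416, 46405/124416]
  2: [46405/82944, 36539/82944]

(P^5)[2 -> 1] = 46405/82944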